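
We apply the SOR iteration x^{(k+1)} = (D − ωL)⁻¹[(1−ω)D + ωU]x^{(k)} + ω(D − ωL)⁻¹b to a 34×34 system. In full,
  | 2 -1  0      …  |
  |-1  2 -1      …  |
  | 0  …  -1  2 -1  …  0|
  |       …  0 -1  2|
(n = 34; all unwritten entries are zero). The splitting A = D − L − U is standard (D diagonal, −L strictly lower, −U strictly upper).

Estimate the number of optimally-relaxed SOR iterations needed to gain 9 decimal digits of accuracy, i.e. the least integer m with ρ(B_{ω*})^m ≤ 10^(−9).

With n=34, ρ(Jacobi) = cos(π/35) = 0.9959743.
√(1−ρ_J²) = |sin(π/35)| = 0.0896393
So ω* = 2/1.0896393 = 1.8354698 (Young).
ρ_SOR = ω* − 1 = 1.8354698 − 1 = 0.8354698.
9·ln10 = 20.7233; −ln(0.8354698) = 0.179761; m = ⌈20.7233/0.179761⌉ = ⌈115.283⌉ = 116.

m = 116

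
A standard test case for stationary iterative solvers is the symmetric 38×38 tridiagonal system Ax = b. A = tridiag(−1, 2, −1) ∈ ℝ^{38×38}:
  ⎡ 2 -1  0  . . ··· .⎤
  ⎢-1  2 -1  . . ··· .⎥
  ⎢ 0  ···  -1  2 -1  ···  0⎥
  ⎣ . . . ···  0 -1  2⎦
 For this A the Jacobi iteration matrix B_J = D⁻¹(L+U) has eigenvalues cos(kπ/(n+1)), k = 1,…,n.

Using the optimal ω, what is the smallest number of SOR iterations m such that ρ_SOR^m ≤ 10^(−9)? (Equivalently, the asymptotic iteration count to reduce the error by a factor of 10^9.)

ρ_J = max_k |cos(kπ/39)| = cos(π/39) = 0.9967573
1 − cos²(π/39) = sin²(π/39) ⇒ √(1−ρ_J²) = sin(π/39) = 0.0804666.
ω* = 2 / (1 + 0.0804666) = 2 / 1.0804666 ≈ 1.8510521.
At ω = 1.8510521 every |λ(B_ω)| = ω−1, so ρ_SOR = 0.8510521.
Need (0.8510521)^m ≤ 10^(−9): m ≥ 9·ln10/|ln 0.8510521| = 20.7233/0.161282 = 128.491 ⇒ m = 129.

m = 129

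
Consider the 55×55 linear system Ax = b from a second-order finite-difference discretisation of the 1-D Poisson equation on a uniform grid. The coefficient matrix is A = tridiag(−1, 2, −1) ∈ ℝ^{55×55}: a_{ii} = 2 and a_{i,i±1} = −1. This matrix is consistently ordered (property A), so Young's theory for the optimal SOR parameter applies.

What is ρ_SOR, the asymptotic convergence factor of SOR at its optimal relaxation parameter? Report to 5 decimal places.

ρ_SOR = 0.89381

½·tridiag(1,0,1) at n=55: λ_k = cos(kπ/56); max |λ| at k=1 ⇒ ρ_J = cos(π/56) ≈ 0.99843.
√(1−ρ_J²) = |sin(π/56)| = 0.056070
ω* = 2/(1 + 0.056070) = 2/1.056070 = 1.89381.
and ρ(B_{ω*}) = 1.89381 − 1 = 0.89381.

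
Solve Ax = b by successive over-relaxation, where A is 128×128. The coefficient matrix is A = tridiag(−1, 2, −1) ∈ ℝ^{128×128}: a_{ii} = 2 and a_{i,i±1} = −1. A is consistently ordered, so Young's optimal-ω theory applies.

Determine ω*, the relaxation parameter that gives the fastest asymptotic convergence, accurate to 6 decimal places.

spectrum of D⁻¹(L+U) = {cos(kπ/129) : 1≤k≤128}; ρ_J = cos(π/129) = 0.999703.
√(1−ρ_J²) = |sin(π/129)| = 0.0243510
Then 2/(1+√(1−ρ_J²)) = 2/(1+0.0243510); ω* = 2/1.0243510 = 1.952456.
Hence ρ(B_{ω*}) = 1.952456 − 1 = 0.952456.

ω* = 1.952456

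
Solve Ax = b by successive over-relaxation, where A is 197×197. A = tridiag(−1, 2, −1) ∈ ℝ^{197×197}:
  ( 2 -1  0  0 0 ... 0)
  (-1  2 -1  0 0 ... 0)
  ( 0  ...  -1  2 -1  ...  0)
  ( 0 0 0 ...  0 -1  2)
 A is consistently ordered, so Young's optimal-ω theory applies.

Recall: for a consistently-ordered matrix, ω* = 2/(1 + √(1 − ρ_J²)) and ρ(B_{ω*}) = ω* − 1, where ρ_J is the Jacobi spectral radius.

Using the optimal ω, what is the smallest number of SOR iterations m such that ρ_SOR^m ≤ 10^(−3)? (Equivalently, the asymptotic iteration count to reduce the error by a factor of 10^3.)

spectrum of D⁻¹(L+U) = {cos(kπ/198) : 1≤k≤197}; ρ_J = cos(π/198) = 0.9998741.
root = sin(π/198) = 0.0158660  (since 1−cos² = sin²).
ω* = 2 / (1 + 0.0158660) = 2 / 1.0158660 ≈ 1.9687636.
[ρ_SOR] ω* − 1 = 0.9687636.
(0.9687636)^m ≤ 10^{−3}  ⇒  m·ln(0.9687636) ≤ −3·ln10  ⇒  m ≥ 217.672  ⇒  m = 218

m = 218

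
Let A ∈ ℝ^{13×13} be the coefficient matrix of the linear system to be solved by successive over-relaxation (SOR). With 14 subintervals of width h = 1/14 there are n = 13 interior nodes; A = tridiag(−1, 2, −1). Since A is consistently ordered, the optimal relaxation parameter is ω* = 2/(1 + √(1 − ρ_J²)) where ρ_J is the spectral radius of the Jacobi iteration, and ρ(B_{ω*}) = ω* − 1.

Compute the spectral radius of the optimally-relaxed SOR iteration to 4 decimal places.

spectrum of D⁻¹(L+U) = {cos(kπ/14) : 1≤k≤13}; ρ_J = cos(π/14) = 0.9749.
√(1 − cos²(π/14)) = sin(π/14) ≈ 0.22252.
Young: ω* = 2/(1+√(1−ρ_J²)) = 2/(1+0.22252) = 2/1.22252 = 1.6360.
At ω = 1.6360 every |λ(B_ω)| = ω−1, so ρ_SOR = 0.6360.

ρ_SOR = 0.6360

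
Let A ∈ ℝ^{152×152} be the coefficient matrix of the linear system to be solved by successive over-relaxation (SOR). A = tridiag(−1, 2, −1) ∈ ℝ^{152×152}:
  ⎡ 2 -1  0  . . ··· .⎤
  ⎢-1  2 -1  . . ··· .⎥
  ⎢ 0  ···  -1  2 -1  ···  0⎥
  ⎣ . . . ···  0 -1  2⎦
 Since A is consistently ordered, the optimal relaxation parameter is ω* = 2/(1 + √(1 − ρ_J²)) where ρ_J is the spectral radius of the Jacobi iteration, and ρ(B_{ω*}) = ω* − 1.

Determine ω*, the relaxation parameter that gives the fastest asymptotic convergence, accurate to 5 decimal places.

n=152: λ(B_J) = 1 − λ(A)/2 = cos(kπ/153); k=1 gives ρ_J = 0.99979.
√(1 − cos²(π/153)) = sin(π/153) ≈ 0.020532.
Then 2/(1+√(1−ρ_J²)) = 2/(1+0.020532); ω* = 2/1.020532 = 1.95976.
ρ_SOR = ω* − 1 ≈ 0.95976.

ω* = 1.95976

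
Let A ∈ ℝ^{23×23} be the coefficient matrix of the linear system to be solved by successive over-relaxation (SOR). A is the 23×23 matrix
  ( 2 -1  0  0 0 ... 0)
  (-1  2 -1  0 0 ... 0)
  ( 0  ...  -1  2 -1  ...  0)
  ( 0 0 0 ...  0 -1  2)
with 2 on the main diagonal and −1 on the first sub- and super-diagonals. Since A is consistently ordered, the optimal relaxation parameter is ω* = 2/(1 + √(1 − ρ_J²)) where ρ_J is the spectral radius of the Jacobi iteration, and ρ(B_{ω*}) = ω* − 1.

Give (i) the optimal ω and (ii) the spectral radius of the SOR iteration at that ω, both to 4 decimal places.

ω* = 1.7691, ρ_SOR = 0.7691

[ρ_J] n=23: ρ(B_J) = cos(π/(n+1)) = cos(π/24) = 0.9914.
1 − cos²(π/24) = sin²(π/24) ⇒ √(1−ρ_J²) = sin(π/24) = 0.13053.
[ω*] 2 ÷ (1 + 0.13053) = 2 ÷ 1.13053 = 1.7691.
ρ_SOR = ω* − 1 ≈ 0.7691.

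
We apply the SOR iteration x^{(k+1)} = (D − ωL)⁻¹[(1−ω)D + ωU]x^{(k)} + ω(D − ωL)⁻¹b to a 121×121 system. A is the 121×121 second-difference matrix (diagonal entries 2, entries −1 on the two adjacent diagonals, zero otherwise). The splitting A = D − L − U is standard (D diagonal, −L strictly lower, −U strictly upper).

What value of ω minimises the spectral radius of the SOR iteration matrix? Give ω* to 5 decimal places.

With n=121, ρ(Jacobi) = cos(π/122) = 0.99967.
root = sin(π/122) = 0.025748  (since 1−cos² = sin²).
ω* = 2/(1 + 0.025748) = 2/1.025748 = 1.94980.
ρ_SOR = ω* − 1 = 1.94980 − 1 = 0.94980.

ω* = 1.94980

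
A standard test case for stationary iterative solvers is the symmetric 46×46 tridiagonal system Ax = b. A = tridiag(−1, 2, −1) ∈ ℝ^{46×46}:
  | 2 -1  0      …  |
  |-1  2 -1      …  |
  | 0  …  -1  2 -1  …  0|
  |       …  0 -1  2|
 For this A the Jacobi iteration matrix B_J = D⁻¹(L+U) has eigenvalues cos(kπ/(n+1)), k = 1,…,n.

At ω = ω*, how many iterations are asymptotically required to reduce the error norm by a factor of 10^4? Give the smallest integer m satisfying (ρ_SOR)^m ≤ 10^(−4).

m = 69

With n=46, ρ(Jacobi) = cos(π/47) = 0.9977669.
root = sin(π/47) = 0.0667926  (since 1−cos² = sin²).
ω* = 2/(1 + 0.0667926) = 2/1.0667926 = 1.8747787.
ρ(B_{ω*}) = ω*−1 = 0.8747787
(0.8747787)^m ≤ 10^{−4}  ⇒  m·ln(0.8747787) ≤ −4·ln10  ⇒  m ≥ 68.845  ⇒  m = 69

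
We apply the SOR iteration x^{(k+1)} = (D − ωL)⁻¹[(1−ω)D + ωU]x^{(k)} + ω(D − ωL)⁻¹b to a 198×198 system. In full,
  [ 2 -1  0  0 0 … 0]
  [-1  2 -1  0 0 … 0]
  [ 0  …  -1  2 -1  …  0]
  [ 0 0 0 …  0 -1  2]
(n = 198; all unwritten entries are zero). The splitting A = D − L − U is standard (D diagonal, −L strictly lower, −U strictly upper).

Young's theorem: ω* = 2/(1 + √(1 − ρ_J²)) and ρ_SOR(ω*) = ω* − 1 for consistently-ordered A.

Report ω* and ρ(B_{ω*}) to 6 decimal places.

B_J for the 198×198 system has eigenvalues cos(kπ/199); ρ_J = cos(π/199) = 0.999875.
√(1−ρ_J²) = |sin(π/199)| = 0.0157862
Young: ω* = 2/(1+√(1−ρ_J²)) = 2/(1+0.0157862) = 2/1.0157862 = 1.968918.
ρ_SOR = ω* − 1 = 1.968918 − 1 = 0.968918.

ω* = 1.968918, ρ_SOR = 0.968918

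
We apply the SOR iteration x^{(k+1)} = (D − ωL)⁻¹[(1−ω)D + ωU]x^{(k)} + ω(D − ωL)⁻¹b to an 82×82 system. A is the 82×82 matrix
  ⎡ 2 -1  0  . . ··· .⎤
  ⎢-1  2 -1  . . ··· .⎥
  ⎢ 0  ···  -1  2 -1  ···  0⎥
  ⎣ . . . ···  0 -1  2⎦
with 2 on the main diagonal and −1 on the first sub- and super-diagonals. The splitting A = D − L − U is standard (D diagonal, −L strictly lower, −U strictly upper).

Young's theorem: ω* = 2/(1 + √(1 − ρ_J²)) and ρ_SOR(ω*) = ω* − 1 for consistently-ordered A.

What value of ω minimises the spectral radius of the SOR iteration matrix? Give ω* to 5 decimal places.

n=82: λ(B_J) = 1 − λ(A)/2 = cos(kπ/83); k=1 gives ρ_J = 0.99928.
√(1 − cos²(π/83)) = sin(π/83) ≈ 0.037841.
Young: ω* = 2/(1+√(1−ρ_J²)) = 2/(1+0.037841) = 2/1.037841 = 1.92708.
At ω = 1.92708 every |λ(B_ω)| = ω−1, so ρ_SOR = 0.92708.

ω* = 1.92708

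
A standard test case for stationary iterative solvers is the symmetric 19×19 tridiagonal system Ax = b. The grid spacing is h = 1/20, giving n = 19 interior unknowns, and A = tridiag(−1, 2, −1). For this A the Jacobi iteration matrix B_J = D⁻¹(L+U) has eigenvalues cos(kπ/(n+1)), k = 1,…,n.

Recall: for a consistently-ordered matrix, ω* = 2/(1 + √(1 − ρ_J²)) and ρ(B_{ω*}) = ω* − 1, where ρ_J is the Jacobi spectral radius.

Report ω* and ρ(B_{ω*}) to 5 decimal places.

ω* = 1.72945, ρ_SOR = 0.72945

½·tridiag(1,0,1) at n=19: λ_k = cos(kπ/20); max |λ| at k=1 ⇒ ρ_J = cos(π/20) ≈ 0.98769.
√(1−ρ_J²) simplifies to sin(π/20) = 0.156434.
Then 2/(1+√(1−ρ_J²)) = 2/(1+0.156434); ω* = 2/1.156434 = 1.72945.
and ρ(B_{ω*}) = 1.72945 − 1 = 0.72945.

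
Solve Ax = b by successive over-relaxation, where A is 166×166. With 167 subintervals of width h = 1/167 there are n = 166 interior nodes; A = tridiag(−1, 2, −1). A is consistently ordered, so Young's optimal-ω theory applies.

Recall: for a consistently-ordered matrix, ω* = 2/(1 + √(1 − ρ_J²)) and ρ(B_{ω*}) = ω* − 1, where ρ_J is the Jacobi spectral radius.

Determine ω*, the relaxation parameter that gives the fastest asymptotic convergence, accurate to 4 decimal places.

ω* = 1.9631

[ρ_J] n=166: ρ(B_J) = cos(π/(n+1)) = cos(π/167) = 0.9998.
√(1−ρ_J²) simplifies to sin(π/167) = 0.01881.
So ω* = 2/1.01881 = 1.9631 (Young).
Hence ρ(B_{ω*}) = 1.9631 − 1 = 0.9631.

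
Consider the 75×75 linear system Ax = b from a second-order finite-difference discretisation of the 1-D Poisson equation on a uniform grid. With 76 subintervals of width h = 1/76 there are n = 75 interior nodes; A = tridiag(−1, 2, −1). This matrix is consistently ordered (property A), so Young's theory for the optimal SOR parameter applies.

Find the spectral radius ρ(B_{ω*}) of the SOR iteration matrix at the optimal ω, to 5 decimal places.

ρ_SOR = 0.92063

[ρ_J] n=75: ρ(B_J) = cos(π/(n+1)) = cos(π/76) = 0.99915.
√(1−ρ_J²) simplifies to sin(π/76) = 0.041325.
ω* = 2/(1+0.041325) = 1.92063
At ω = 1.92063 every |λ(B_ω)| = ω−1, so ρ_SOR = 0.92063.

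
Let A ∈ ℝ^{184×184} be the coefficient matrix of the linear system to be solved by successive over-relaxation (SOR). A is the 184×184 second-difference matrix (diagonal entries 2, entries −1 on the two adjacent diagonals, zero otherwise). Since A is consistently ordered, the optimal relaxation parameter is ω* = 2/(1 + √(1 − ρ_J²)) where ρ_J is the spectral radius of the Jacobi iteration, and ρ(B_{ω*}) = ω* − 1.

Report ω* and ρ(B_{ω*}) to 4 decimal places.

B_J for the 184×184 system has eigenvalues cos(kπ/185); ρ_J = cos(π/185) = 0.9999.
√(1 − cos²(π/185)) = sin(π/185) ≈ 0.01698.
Then 2/(1+√(1−ρ_J²)) = 2/(1+0.01698); ω* = 2/1.01698 = 1.9666.
ρ(B_{ω*}) = ω*−1 = 0.9666

ω* = 1.9666, ρ_SOR = 0.9666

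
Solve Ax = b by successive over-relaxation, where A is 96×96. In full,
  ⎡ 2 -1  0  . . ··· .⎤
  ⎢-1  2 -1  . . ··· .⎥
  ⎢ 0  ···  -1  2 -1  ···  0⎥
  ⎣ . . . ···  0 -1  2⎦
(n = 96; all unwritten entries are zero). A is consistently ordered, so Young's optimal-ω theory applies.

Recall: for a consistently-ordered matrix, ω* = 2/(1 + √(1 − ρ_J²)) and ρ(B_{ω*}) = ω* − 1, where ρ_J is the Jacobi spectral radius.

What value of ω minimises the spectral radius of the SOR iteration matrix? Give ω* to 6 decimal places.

With n=96, ρ(Jacobi) = cos(π/97) = 0.999476.
√(1−ρ_J²) = |sin(π/97)| = 0.0323819
ω* = 2/(1 + 0.0323819) = 2/1.0323819 = 1.937268.
Hence ρ(B_{ω*}) = 1.937268 − 1 = 0.937268.

ω* = 1.937268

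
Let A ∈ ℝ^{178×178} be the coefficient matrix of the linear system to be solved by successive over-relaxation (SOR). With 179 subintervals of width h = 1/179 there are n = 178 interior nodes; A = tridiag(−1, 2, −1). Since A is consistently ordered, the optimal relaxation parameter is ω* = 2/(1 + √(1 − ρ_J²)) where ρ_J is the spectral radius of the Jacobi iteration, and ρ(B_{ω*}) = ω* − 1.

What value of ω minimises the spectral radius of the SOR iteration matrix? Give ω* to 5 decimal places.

½·tridiag(1,0,1) at n=178: λ_k = cos(kπ/179); max |λ| at k=1 ⇒ ρ_J = cos(π/179) ≈ 0.99985.
√(1 − cos²(π/179)) = sin(π/179) ≈ 0.017550.
ω* = 2 / (1 + 0.017550) = 2 / 1.017550 ≈ 1.96551.
[ρ_SOR] ω* − 1 = 0.96551.

ω* = 1.96551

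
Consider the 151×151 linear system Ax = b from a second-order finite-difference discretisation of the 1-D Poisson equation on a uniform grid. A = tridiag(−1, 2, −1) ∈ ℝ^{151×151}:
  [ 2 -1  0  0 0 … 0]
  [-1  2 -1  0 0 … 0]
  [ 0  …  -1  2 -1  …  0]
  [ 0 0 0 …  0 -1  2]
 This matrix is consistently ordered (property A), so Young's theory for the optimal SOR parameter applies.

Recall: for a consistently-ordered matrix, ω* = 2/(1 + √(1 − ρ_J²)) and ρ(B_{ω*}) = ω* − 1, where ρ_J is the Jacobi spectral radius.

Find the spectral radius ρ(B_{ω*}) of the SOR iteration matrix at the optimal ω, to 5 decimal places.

½·tridiag(1,0,1) at n=151: λ_k = cos(kπ/152); max |λ| at k=1 ⇒ ρ_J = cos(π/152) ≈ 0.99979.
root = sin(π/152) = 0.020667  (since 1−cos² = sin²).
ω* = 2/(1 + 0.020667) = 2/1.020667 = 1.95950.
Hence ρ(B_{ω*}) = 1.95950 − 1 = 0.95950.

ρ_SOR = 0.95950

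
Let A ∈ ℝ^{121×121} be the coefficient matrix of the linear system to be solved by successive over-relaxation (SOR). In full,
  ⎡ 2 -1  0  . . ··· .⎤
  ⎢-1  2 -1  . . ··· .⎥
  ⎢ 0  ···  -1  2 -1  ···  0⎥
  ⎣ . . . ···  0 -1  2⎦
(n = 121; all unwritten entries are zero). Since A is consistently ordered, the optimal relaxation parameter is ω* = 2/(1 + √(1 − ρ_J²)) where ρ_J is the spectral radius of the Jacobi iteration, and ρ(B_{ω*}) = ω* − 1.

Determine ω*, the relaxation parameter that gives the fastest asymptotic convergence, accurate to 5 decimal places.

ω* = 1.94980

n=121: λ(B_J) = 1 − λ(A)/2 = cos(kπ/122); k=1 gives ρ_J = 0.99967.
√(1 − cos²(π/122)) = sin(π/122) ≈ 0.025748.
ω* = 2/(1+0.025748) = 1.94980
ρ_SOR = ω* − 1 = 1.94980 − 1 = 0.94980.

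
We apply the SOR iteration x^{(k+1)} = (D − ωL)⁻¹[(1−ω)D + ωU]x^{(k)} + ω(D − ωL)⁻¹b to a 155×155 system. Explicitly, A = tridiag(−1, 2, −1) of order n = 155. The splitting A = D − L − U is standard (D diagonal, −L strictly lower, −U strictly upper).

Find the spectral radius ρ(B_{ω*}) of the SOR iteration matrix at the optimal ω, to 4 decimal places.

ρ_SOR = 0.9605

½·tridiag(1,0,1) at n=155: λ_k = cos(kπ/156); max |λ| at k=1 ⇒ ρ_J = cos(π/156) ≈ 0.9998.
√(1 − cos²(π/156)) = sin(π/156) ≈ 0.02014.
Young: ω* = 2/(1+√(1−ρ_J²)) = 2/(1+0.02014) = 2/1.02014 = 1.9605.
and ρ(B_{ω*}) = 1.9605 − 1 = 0.9605.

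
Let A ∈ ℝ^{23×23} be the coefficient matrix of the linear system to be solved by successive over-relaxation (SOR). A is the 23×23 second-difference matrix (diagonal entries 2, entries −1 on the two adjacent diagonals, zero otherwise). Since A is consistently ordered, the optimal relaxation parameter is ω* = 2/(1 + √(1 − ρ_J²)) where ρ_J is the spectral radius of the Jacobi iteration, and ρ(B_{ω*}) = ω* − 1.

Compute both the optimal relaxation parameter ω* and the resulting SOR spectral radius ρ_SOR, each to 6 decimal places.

ω* = 1.769088, ρ_SOR = 0.769088

[ρ_J] n=23: ρ(B_J) = cos(π/(n+1)) = cos(π/24) = 0.991445.
1 − cos²(π/24) = sin²(π/24) ⇒ √(1−ρ_J²) = sin(π/24) = 0.1305262.
Then 2/(1+√(1−ρ_J²)) = 2/(1+0.1305262); ω* = 2/1.1305262 = 1.769088.
At ω = 1.769088 every |λ(B_ω)| = ω−1, so ρ_SOR = 0.769088.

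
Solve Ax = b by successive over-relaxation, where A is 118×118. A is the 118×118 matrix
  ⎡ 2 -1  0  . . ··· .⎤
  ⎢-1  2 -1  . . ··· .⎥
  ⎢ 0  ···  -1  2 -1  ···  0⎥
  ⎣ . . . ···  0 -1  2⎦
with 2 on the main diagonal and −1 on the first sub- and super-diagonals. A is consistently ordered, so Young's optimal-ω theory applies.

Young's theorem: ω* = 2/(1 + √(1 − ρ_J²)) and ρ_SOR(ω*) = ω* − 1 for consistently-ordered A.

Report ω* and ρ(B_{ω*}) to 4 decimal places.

B_J for the 118×118 system has eigenvalues cos(kπ/119); ρ_J = cos(π/119) = 0.9997.
√(1−ρ_J²) = |sin(π/119)| = 0.02640
ω* = 2/(1+0.02640) = 1.9486
At ω = 1.9486 every |λ(B_ω)| = ω−1, so ρ_SOR = 0.9486.

ω* = 1.9486, ρ_SOR = 0.9486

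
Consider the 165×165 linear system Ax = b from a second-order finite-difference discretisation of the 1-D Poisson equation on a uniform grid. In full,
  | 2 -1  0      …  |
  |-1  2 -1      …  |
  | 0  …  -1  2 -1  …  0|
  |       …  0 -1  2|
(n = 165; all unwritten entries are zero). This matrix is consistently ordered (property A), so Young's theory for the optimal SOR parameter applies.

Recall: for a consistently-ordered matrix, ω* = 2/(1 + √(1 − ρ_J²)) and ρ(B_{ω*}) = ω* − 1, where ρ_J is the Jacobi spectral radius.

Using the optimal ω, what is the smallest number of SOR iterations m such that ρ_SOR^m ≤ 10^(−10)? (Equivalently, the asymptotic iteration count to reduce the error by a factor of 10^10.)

With n=165, ρ(Jacobi) = cos(π/166) = 0.9998209.
√(1−ρ_J²) = |sin(π/166)| = 0.0189241
ω* = 2/(1 + 0.0189241) = 2/1.0189241 = 1.9628547.
and ρ(B_{ω*}) = 1.9628547 − 1 = 0.9628547.
m ≥ 10·ln10 / (−ln 0.9628547) = 608.301; smallest integer m = 609.

m = 609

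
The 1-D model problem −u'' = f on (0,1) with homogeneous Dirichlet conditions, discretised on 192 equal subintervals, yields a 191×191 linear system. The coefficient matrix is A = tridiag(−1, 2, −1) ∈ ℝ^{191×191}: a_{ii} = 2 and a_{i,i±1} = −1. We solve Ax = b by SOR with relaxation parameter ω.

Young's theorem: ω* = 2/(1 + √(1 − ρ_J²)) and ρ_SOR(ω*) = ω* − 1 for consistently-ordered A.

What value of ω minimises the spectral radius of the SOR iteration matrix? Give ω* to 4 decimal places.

ρ_J = max_k |cos(kπ/192)| = cos(π/192) = 0.9999
root = sin(π/192) = 0.01636  (since 1−cos² = sin²).
Young: ω* = 2/(1+√(1−ρ_J²)) = 2/(1+0.01636) = 2/1.01636 = 1.9678.
At ω = 1.9678 every |λ(B_ω)| = ω−1, so ρ_SOR = 0.9678.

ω* = 1.9678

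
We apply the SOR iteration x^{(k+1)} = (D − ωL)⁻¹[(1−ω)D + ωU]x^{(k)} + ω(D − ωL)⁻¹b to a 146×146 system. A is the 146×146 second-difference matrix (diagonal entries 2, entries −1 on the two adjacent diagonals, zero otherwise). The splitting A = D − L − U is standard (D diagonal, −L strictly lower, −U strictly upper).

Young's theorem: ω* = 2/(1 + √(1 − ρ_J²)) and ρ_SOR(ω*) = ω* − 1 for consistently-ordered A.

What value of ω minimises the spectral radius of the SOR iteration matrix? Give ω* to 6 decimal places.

B_J for the 146×146 system has eigenvalues cos(kπ/147); ρ_J = cos(π/147) = 0.999772.
root = sin(π/147) = 0.0213698  (since 1−cos² = sin²).
Then 2/(1+√(1−ρ_J²)) = 2/(1+0.0213698); ω* = 2/1.0213698 = 1.958155.
ρ_SOR = ω* − 1 = 1.958155 − 1 = 0.958155.

ω* = 1.958155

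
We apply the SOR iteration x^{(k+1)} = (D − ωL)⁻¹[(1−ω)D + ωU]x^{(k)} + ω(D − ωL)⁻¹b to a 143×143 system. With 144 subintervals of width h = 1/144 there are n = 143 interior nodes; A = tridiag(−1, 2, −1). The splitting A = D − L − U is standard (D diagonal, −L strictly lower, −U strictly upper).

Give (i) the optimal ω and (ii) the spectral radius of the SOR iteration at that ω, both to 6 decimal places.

With n=143, ρ(Jacobi) = cos(π/144) = 0.999762.
root = sin(π/144) = 0.0218149  (since 1−cos² = sin²).
Young: ω* = 2/(1+√(1−ρ_J²)) = 2/(1+0.0218149) = 2/1.0218149 = 1.957302.
ρ_SOR = ω* − 1 ≈ 0.957302.

ω* = 1.957302, ρ_SOR = 0.957302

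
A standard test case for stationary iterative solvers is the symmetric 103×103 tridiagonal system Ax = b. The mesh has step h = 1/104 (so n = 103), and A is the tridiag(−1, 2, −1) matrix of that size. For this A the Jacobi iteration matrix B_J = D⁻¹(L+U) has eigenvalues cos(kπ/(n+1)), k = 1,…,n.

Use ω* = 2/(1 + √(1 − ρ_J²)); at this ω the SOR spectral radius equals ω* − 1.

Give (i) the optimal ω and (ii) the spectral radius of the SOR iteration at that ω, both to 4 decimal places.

ω* = 1.9414, ρ_SOR = 0.9414

n=103: λ(B_J) = 1 − λ(A)/2 = cos(kπ/104); k=1 gives ρ_J = 0.9995.
1 − cos²(π/104) = sin²(π/104) ⇒ √(1−ρ_J²) = sin(π/104) = 0.03020.
ω* = 2/(1 + 0.03020) = 2/1.03020 = 1.9414.
[ρ_SOR] ω* − 1 = 0.9414.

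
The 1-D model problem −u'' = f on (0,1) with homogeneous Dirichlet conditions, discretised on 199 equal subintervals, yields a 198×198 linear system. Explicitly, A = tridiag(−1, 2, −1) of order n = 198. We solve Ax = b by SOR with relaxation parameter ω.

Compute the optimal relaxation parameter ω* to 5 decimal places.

With n=198, ρ(Jacobi) = cos(π/199) = 0.99988.
√(1−ρ_J²) simplifies to sin(π/199) = 0.015786.
ω* = 2/(1 + 0.015786) = 2/1.015786 = 1.96892.
At ω = 1.96892 every |λ(B_ω)| = ω−1, so ρ_SOR = 0.96892.

ω* = 1.96892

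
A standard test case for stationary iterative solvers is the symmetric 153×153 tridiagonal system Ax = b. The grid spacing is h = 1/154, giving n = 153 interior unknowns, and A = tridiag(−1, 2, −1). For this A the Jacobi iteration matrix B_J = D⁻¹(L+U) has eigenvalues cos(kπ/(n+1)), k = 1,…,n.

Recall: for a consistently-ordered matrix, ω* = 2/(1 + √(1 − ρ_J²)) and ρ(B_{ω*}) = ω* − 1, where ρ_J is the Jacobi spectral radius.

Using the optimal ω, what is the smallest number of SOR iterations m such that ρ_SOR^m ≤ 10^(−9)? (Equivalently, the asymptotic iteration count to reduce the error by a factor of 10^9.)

½·tridiag(1,0,1) at n=153: λ_k = cos(kπ/154); max |λ| at k=1 ⇒ ρ_J = cos(π/154) ≈ 0.9997919.
1 − cos²(π/154) = sin²(π/154) ⇒ √(1−ρ_J²) = sin(π/154) = 0.0203985.
ω* = 2/(1 + 0.0203985) = 2/1.0203985 = 1.9600186.
At ω = 1.9600186 every |λ(B_ω)| = ω−1, so ρ_SOR = 0.9600186.
ρ_SOR^m ≤ 10^(−9) ⇔ m ≥ 9·ln10/(−ln 0.9600186) = 20.7233/0.0408026 = 507.892; m = ⌈507.892⌉ = 508.

m = 508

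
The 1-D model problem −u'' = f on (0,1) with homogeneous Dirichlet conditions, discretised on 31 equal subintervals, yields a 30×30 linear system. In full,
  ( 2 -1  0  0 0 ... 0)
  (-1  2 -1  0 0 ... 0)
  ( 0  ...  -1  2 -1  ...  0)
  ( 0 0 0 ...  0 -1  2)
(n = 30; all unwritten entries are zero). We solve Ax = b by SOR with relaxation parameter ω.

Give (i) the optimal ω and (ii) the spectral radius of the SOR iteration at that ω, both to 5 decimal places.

ω* = 1.81625, ρ_SOR = 0.81625

n=30: λ(B_J) = 1 − λ(A)/2 = cos(kπ/31); k=1 gives ρ_J = 0.99487.
√(1−ρ_J²) simplifies to sin(π/31) = 0.101168.
Then 2/(1+√(1−ρ_J²)) = 2/(1+0.101168); ω* = 2/1.101168 = 1.81625.
At ω = 1.81625 every |λ(B_ω)| = ω−1, so ρ_SOR = 0.81625.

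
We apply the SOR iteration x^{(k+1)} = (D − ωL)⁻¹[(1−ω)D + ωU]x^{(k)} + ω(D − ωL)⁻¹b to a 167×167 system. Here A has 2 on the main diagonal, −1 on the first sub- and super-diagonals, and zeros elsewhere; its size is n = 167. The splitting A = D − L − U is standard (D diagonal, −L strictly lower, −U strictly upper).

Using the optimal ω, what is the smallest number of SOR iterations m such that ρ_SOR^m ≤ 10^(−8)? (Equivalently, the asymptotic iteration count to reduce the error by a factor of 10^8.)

n=167: λ(B_J) = 1 − λ(A)/2 = cos(kπ/168); k=1 gives ρ_J = 0.9998252.
1 − cos²(π/168) = sin²(π/168) ⇒ √(1−ρ_J²) = sin(π/168) = 0.0186989.
ω* = 2 / (1 + 0.0186989) = 2 / 1.0186989 ≈ 1.9632887.
ρ_SOR = ω* − 1 ≈ 0.9632887.
(0.9632887)^m ≤ 10^{−8}  ⇒  m·ln(0.9632887) ≤ −8·ln10  ⇒  m ≥ 492.504  ⇒  m = 493

m = 493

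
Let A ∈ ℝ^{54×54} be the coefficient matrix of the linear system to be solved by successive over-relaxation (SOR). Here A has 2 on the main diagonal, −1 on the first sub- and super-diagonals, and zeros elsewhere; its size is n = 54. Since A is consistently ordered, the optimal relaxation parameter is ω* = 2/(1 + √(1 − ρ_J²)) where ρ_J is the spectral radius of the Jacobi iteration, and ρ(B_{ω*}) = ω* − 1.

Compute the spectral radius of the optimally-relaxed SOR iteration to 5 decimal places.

ρ_SOR = 0.89199

[ρ_J] n=54: ρ(B_J) = cos(π/(n+1)) = cos(π/55) = 0.99837.
√(1 − cos²(π/55)) = sin(π/55) ≈ 0.057089.
ω* = 2/(1 + 0.057089) = 2/1.057089 = 1.89199.
and ρ(B_{ω*}) = 1.89199 − 1 = 0.89199.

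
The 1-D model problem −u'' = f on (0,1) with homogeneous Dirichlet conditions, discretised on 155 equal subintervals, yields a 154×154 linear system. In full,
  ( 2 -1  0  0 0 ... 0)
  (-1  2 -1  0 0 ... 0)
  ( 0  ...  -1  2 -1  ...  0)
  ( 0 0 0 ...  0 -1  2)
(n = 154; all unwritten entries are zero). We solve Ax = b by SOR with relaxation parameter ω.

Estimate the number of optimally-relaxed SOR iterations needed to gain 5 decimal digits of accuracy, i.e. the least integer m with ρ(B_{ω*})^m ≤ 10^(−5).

ρ_J = max_k |cos(kπ/155)| = cos(π/155) = 0.9997946
√(1 − cos²(π/155)) = sin(π/155) ≈ 0.0202670.
So ω* = 2/1.0202670 = 1.9602712 (Young).
and ρ(B_{ω*}) = 1.9602712 − 1 = 0.9602712.
Need (0.9602712)^m ≤ 10^(−5): m ≥ 5·ln10/|ln 0.9602712| = 11.5129/0.0405395 = 283.992 ⇒ m = 284.

m = 284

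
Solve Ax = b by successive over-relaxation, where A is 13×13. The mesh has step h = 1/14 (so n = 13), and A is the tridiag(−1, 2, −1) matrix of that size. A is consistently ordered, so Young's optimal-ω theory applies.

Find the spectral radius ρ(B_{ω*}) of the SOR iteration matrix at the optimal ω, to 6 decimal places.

[ρ_J] n=13: ρ(B_J) = cos(π/(n+1)) = cos(π/14) = 0.974928.
√(1−ρ_J²) simplifies to sin(π/14) = 0.2225209.
ω* = 2/(1+0.2225209) = 1.635964
ρ_SOR = ω* − 1 ≈ 0.635964.

ρ_SOR = 0.635964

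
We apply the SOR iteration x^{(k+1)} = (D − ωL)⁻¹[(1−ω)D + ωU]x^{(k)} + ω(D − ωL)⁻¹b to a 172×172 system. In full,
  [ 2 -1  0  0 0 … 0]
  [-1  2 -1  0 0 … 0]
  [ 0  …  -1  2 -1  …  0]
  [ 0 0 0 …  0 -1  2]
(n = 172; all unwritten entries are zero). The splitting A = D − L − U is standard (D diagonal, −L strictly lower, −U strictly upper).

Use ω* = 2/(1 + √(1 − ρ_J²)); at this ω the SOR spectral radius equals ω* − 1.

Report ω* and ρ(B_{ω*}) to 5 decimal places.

ω* = 1.96433, ρ_SOR = 0.96433

With n=172, ρ(Jacobi) = cos(π/173) = 0.99984.
√(1−ρ_J²) simplifies to sin(π/173) = 0.018158.
ω* = 2/(1+0.018158) = 1.96433
and ρ(B_{ω*}) = 1.96433 − 1 = 0.96433.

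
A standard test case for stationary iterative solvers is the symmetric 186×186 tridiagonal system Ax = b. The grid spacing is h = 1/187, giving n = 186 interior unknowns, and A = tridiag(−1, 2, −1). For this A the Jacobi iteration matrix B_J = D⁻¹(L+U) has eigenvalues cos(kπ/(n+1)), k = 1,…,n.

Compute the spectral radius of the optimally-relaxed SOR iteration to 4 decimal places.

ρ_SOR = 0.9670

n=186: λ(B_J) = 1 − λ(A)/2 = cos(kπ/187); k=1 gives ρ_J = 0.9999.
√(1−ρ_J²) = |sin(π/187)| = 0.01680
ω* = 2 / (1 + 0.01680) = 2 / 1.01680 ≈ 1.9670.
ρ(B_{ω*}) = ω*−1 = 0.9670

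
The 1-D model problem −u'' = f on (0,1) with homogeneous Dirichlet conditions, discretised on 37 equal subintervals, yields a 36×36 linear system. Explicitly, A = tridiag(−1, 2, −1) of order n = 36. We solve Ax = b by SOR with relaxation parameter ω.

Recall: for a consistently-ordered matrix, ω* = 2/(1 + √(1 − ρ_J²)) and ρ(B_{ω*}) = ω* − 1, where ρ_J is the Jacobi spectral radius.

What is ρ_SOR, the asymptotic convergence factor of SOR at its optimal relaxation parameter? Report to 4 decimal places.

ρ_SOR = 0.8436

½·tridiag(1,0,1) at n=36: λ_k = cos(kπ/37); max |λ| at k=1 ⇒ ρ_J = cos(π/37) ≈ 0.9964.
1 − cos²(π/37) = sin²(π/37) ⇒ √(1−ρ_J²) = sin(π/37) = 0.08481.
[ω*] 2 ÷ (1 + 0.08481) = 2 ÷ 1.08481 = 1.8436.
and ρ(B_{ω*}) = 1.8436 − 1 = 0.8436.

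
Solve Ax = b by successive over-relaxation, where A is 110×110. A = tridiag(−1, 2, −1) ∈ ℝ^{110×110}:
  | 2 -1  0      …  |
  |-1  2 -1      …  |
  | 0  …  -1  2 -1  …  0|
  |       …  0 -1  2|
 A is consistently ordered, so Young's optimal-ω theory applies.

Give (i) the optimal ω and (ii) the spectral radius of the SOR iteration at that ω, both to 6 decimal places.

ω* = 1.944960, ρ_SOR = 0.944960

½·tridiag(1,0,1) at n=110: λ_k = cos(kπ/111); max |λ| at k=1 ⇒ ρ_J = cos(π/111) ≈ 0.999600.
1 − cos²(π/111) = sin²(π/111) ⇒ √(1−ρ_J²) = sin(π/111) = 0.0282989.
ω* = 2/(1 + 0.0282989) = 2/1.0282989 = 1.944960.
ρ_SOR = ω* − 1 = 1.944960 − 1 = 0.944960.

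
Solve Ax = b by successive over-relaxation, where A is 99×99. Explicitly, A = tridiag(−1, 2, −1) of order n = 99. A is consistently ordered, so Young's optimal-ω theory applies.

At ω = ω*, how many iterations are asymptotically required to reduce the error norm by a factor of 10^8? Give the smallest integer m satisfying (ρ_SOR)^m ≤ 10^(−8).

With n=99, ρ(Jacobi) = cos(π/100) = 0.9995066.
root = sin(π/100) = 0.0314108  (since 1−cos² = sin²).
[ω*] 2 ÷ (1 + 0.0314108) = 2 ÷ 1.0314108 = 1.9390916.
ρ_SOR = ω* − 1 = 1.9390916 − 1 = 0.9390916.
(0.9390916)^m ≤ 10^{−8}  ⇒  m·ln(0.9390916) ≤ −8·ln10  ⇒  m ≥ 293.126  ⇒  m = 294

m = 294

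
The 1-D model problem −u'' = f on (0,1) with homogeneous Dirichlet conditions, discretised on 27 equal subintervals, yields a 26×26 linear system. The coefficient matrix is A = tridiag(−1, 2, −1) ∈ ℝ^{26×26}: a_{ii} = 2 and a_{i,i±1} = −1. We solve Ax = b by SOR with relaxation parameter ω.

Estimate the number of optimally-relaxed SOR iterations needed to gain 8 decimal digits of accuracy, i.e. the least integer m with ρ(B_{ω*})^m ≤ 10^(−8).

spectrum of D⁻¹(L+U) = {cos(kπ/27) : 1≤k≤26}; ρ_J = cos(π/27) = 0.9932384.
root = sin(π/27) = 0.1160929  (since 1−cos² = sin²).
Then 2/(1+√(1−ρ_J²)) = 2/(1+0.1160929); ω* = 2/1.1160929 = 1.7919655.
[ρ_SOR] ω* − 1 = 0.7919655.
8·ln10 = 18.4207; −ln(0.7919655) = 0.233237; m = ⌈18.4207/0.233237⌉ = ⌈78.978⌉ = 79.

m = 79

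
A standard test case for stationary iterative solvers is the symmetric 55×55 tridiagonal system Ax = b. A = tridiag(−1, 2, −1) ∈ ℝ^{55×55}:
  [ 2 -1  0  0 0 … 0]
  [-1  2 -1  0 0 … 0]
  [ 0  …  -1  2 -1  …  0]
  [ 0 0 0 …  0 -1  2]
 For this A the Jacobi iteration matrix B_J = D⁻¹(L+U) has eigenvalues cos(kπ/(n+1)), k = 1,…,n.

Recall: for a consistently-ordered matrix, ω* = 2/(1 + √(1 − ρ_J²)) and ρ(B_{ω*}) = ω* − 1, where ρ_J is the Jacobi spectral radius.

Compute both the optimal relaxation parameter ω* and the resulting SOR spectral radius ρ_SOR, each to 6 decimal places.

n=55: λ(B_J) = 1 − λ(A)/2 = cos(kπ/56); k=1 gives ρ_J = 0.998427.
√(1−ρ_J²) = |sin(π/56)| = 0.0560704
ω* = 2/(1+0.0560704) = 1.893813
Hence ρ(B_{ω*}) = 1.893813 − 1 = 0.893813.

ω* = 1.893813, ρ_SOR = 0.893813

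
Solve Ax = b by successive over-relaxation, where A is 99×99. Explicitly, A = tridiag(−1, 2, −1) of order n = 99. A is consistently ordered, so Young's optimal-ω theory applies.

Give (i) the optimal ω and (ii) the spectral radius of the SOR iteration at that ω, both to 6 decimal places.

B_J for the 99×99 system has eigenvalues cos(kπ/100); ρ_J = cos(π/100) = 0.999507.
√(1−ρ_J²) simplifies to sin(π/100) = 0.0314108.
ω* = 2/(1 + 0.0314108) = 2/1.0314108 = 1.939092.
[ρ_SOR] ω* − 1 = 0.939092.

ω* = 1.939092, ρ_SOR = 0.939092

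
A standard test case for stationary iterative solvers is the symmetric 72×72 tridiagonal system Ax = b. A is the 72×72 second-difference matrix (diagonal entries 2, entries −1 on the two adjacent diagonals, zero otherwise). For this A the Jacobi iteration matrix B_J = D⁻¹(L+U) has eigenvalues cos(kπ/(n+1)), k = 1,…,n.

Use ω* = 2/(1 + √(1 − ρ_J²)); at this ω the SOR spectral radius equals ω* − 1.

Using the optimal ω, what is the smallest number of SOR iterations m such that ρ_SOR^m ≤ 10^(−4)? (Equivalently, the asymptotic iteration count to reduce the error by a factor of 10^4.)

m = 107

ρ_J = max_k |cos(kπ/73)| = cos(π/73) = 0.9990741
√(1 − cos²(π/73)) = sin(π/73) ≈ 0.0430222.
Young: ω* = 2/(1+√(1−ρ_J²)) = 2/(1+0.0430222) = 2/1.0430222 = 1.9175047.
ρ_SOR = ω* − 1 ≈ 0.9175047.
For 4 digits: m = 4·ln10 / (−ln 0.9175047) = 9.21034/0.0860976 = 106.976; round up → m = 107.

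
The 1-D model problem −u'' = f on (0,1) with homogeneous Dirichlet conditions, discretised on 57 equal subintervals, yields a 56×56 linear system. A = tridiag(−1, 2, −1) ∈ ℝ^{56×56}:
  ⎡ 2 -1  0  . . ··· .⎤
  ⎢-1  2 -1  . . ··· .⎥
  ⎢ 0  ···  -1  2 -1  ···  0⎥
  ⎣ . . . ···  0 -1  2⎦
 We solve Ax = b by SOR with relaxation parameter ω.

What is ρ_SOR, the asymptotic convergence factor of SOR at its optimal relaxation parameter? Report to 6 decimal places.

With n=56, ρ(Jacobi) = cos(π/57) = 0.998482.
√(1 − cos²(π/57)) = sin(π/57) ≈ 0.0550878.
Then 2/(1+√(1−ρ_J²)) = 2/(1+0.0550878); ω* = 2/1.0550878 = 1.895577.
ρ_SOR = ω* − 1 = 1.895577 − 1 = 0.895577.

ρ_SOR = 0.895577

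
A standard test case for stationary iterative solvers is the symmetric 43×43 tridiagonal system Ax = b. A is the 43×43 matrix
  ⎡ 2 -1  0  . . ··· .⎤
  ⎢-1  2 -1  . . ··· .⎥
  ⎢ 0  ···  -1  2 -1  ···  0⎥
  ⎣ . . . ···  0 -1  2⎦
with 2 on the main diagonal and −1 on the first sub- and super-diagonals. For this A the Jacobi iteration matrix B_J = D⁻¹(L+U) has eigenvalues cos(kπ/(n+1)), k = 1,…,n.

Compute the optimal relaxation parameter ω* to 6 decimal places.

ω* = 1.866822

spectrum of D⁻¹(L+U) = {cos(kπ/44) : 1≤k≤43}; ρ_J = cos(π/44) = 0.997452.
√(1 − cos²(π/44)) = sin(π/44) ≈ 0.0713392.
[ω*] 2 ÷ (1 + 0.0713392) = 2 ÷ 1.0713392 = 1.866822.
ρ_SOR = ω* − 1 ≈ 0.866822.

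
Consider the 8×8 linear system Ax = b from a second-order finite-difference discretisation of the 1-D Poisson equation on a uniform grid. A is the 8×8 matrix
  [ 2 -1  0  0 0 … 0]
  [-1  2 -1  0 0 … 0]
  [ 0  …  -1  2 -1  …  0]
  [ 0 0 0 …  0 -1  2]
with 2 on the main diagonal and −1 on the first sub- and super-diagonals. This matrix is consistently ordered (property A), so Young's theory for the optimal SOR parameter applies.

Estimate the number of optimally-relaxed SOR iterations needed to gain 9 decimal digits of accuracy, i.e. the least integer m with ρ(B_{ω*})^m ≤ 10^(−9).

m = 30

With n=8, ρ(Jacobi) = cos(π/9) = 0.9396926.
root = sin(π/9) = 0.3420201  (since 1−cos² = sin²).
ω* = 2/(1 + 0.3420201) = 2/1.3420201 = 1.4902906.
Hence ρ(B_{ω*}) = 1.4902906 − 1 = 0.4902906.
Need (0.4902906)^m ≤ 10^(−9): m ≥ 9·ln10/|ln 0.4902906| = 20.7233/0.712757 = 29.075 ⇒ m = 30.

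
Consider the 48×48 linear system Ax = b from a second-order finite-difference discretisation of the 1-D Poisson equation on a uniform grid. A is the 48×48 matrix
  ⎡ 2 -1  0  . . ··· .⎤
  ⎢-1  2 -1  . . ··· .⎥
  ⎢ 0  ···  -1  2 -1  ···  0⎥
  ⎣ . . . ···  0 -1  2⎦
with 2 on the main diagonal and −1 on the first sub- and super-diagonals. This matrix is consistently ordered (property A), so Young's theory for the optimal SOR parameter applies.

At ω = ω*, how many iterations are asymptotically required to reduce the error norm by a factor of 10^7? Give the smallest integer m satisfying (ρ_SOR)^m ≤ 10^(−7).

m = 126

spectrum of D⁻¹(L+U) = {cos(kπ/49) : 1≤k≤48}; ρ_J = cos(π/49) = 0.9979454.
√(1−ρ_J²) simplifies to sin(π/49) = 0.0640702.
[ω*] 2 ÷ (1 + 0.0640702) = 2 ÷ 1.0640702 = 1.8795752.
and ρ(B_{ω*}) = 1.8795752 − 1 = 0.8795752.
Need (0.8795752)^m ≤ 10^(−7): m ≥ 7·ln10/|ln 0.8795752| = 16.1181/0.128316 = 125.613 ⇒ m = 126.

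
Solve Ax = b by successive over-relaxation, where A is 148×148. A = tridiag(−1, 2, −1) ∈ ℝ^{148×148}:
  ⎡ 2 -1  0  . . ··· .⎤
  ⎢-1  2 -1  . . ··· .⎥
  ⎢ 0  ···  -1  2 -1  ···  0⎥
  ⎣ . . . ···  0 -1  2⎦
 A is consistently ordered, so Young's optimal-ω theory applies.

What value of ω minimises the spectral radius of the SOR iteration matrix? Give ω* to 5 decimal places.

ω* = 1.95870

½·tridiag(1,0,1) at n=148: λ_k = cos(kπ/149); max |λ| at k=1 ⇒ ρ_J = cos(π/149) ≈ 0.99978.
1 − cos²(π/149) = sin²(π/149) ⇒ √(1−ρ_J²) = sin(π/149) = 0.021083.
[ω*] 2 ÷ (1 + 0.021083) = 2 ÷ 1.021083 = 1.95870.
At ω = 1.95870 every |λ(B_ω)| = ω−1, so ρ_SOR = 0.95870.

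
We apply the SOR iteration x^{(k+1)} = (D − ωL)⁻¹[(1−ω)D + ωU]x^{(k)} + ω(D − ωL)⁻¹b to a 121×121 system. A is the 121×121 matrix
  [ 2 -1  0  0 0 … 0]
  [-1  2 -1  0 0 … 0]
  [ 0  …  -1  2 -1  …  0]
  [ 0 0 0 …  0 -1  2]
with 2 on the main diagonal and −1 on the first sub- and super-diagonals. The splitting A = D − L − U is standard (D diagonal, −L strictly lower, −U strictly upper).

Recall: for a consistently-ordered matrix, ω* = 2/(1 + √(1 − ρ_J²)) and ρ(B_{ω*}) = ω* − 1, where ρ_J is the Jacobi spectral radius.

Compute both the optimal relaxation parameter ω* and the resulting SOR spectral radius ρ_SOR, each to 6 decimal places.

[ρ_J] n=121: ρ(B_J) = cos(π/(n+1)) = cos(π/122) = 0.999668.
√(1−ρ_J²) simplifies to sin(π/122) = 0.0257479.
ω* = 2/(1+0.0257479) = 1.949797
[ρ_SOR] ω* − 1 = 0.949797.

ω* = 1.949797, ρ_SOR = 0.949797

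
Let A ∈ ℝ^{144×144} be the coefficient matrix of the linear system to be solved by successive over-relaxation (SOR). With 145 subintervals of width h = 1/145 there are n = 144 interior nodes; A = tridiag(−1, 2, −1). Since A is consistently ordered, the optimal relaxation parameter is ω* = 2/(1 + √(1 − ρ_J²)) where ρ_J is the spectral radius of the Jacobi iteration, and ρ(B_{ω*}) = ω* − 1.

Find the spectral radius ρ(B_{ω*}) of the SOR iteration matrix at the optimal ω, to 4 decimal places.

With n=144, ρ(Jacobi) = cos(π/145) = 0.9998.
√(1−ρ_J²) simplifies to sin(π/145) = 0.02166.
Young: ω* = 2/(1+√(1−ρ_J²)) = 2/(1+0.02166) = 2/1.02166 = 1.9576.
[ρ_SOR] ω* − 1 = 0.9576.

ρ_SOR = 0.9576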